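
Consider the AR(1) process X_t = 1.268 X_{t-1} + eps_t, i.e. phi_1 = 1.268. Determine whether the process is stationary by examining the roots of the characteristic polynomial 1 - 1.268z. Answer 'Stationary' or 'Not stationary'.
\text{Not stationary}

The AR(p) characteristic polynomial is P(z) = 1 - 1.268z.
Stationarity requires all roots to lie outside the unit circle, i.e. |z| > 1 for every root.
This is linear in z: 1 + (-1.268) z = 0  =>  z = -1/(-1.268) = 0.788644,  |z| = 0.788644.
Moduli of all roots: 0.7886.
All moduli strictly greater than 1? No.
Verdict: Not stationary.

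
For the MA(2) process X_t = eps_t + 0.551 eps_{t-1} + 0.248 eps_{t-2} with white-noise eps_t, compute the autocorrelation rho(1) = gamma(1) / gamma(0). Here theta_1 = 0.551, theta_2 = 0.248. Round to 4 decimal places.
\rho(1) = 0.5037

For an MA(q) process with theta_0 = 1, the autocovariance is
  gamma(k) = sigma^2 * sum_{i=0..q-k} theta_i * theta_{i+k},
and rho(k) = gamma(k) / gamma(0). Sigma^2 cancels.
  numerator   = (1)*(0.551) + (0.551)*(0.248) = 0.687648.
  denominator = (1)^2 + (0.551)^2 + (0.248)^2 = 1.365105.
  rho(1) = 0.687648 / 1.365105 = 0.5037.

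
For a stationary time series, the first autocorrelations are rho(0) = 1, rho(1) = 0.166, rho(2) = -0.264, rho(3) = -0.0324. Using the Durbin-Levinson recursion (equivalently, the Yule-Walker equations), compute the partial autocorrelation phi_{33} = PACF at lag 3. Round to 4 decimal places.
\phi_{33} = 0.0840

The PACF at lag k is phi_{kk}, the last component of the solution
to the Yule-Walker system G_k phi = r_k where
  (G_k)_{ij} = rho(|i - j|), (r_k)_i = rho(i), i,j = 1..k.
Equivalently, Durbin-Levinson gives phi_{kk} iteratively:
  phi_{11} = rho(1)
  phi_{kk} = [rho(k) - sum_{j=1..k-1} phi_{k-1,j} rho(k-j)]
            / [1 - sum_{j=1..k-1} phi_{k-1,j} rho(j)],
  phi_{k,j} = phi_{k-1,j} - phi_{kk} phi_{k-1,k-j},  j = 1..k-1.
Step k = 1:
  phi_11 = rho(1) = 0.166.
Step k = 2:
  phi_22 = [rho(2) - phi_11 rho(1)] / [1 - phi_11 rho(1)] = [-0.264 - (0.166)(0.166)] / [1 - (0.166)(0.166)]
         = -0.291556 / 0.972444 = -0.299818.
  Update: phi_21 = phi_11 - phi_22 phi_11 = 0.166 - (-0.299818)(0.166) = 0.21577.
Step k = 3:
  phi_33 = [rho(3) - phi_21 rho(2) - phi_22 rho(1)] / [1 - phi_21 rho(1) - phi_22 rho(2)]
    numerator   = -0.0324 - (0.21577)(-0.264) - (-0.299818)(0.166) = 0.07433297
    denominator = 1 - (0.21577)(0.166) - (-0.299818)(-0.264) = 0.88503033
  phi_33 = 0.07433297 / 0.88503033 = 0.084.
Therefore phi_{33} = 0.0840.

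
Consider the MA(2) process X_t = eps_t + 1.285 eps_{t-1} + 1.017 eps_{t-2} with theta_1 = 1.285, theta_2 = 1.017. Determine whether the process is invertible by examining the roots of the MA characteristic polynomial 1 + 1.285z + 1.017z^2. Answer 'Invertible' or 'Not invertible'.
\text{Not invertible}

The MA(q) characteristic polynomial is P(z) = 1 + 1.285z + 1.017z^2.
Invertibility requires all roots to lie outside the unit circle, i.e. |z| > 1 for every root.
Set 1 + (1.285) z + (1.017) z^2 = 0, i.e. a z^2 + b z + c = 0 with a = 1.017, b = 1.285, c = 1.
Discriminant D = b^2 - 4ac = (1.285)^2 - 4*(1.017)*1 = 1.651225 - (4.068) = -2.416775.
D < 0, so the roots are the complex-conjugate pair z = (-b +/- i sqrt(-D)) / (2a) = -0.6318 +/- 0.7643i.
For a conjugate pair |z|^2 = z * conj(z) = (product of roots) = c/a = 1/(1.017) = 0.983284, so |z| = sqrt(0.983284) = 0.9916 for both roots.
Moduli of all roots: 0.9916, 0.9916.
All moduli strictly greater than 1? No.
Verdict: Not invertible.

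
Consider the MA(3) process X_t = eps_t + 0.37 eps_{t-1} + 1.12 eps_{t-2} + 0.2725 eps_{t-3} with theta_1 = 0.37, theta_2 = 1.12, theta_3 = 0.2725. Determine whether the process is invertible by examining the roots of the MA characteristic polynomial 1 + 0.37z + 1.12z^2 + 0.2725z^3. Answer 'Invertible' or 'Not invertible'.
\text{Not invertible}

The MA(q) characteristic polynomial is P(z) = 1 + 0.37z + 1.12z^2 + 0.2725z^3.
Invertibility requires all roots to lie outside the unit circle, i.e. |z| > 1 for every root.
Degree 3: look for a simple real root z0 first, then factor out (1 - z/z0) and solve the remaining quadratic.
Testing z0 = -4: P(-4) = 1 + (0.37)(-4) + (1.12)(-4)^2 + (0.2725)(-4)^3
  = 1 + (-1.48) + (17.92) + (-17.44) = 0.  So z_0 = -4 is a root, |z_0| = 4.
Divide out the factor (1 + 0.25 z) = (1 - z/z0) (since 1/z0 = -0.25):
  P(z) = (1 + 0.25 z)(1 + (0.12) z + (1.09) z^2)
  [check: z-coef 0.12 - (-0.25) = 0.37; z^2-coef 1.09 - (-0.25)(0.12) = 1.12; z^3-coef -(-0.25)(1.09) = 0.2725.]
Remaining roots from the quadratic factor 1 + (0.12) z + (1.09) z^2:
  Set 1 + (0.12) z + (1.09) z^2 = 0, i.e. a z^2 + b z + c = 0 with a = 1.09, b = 0.12, c = 1.
  Discriminant D = b^2 - 4ac = (0.12)^2 - 4*(1.09)*1 = 0.0144 - (4.36) = -4.3456.
  D < 0, so the roots are the complex-conjugate pair z = (-b +/- i sqrt(-D)) / (2a) = -0.055 +/- 0.9562i.
  For a conjugate pair |z|^2 = z * conj(z) = (product of roots) = c/a = 1/(1.09) = 0.917431, so |z| = sqrt(0.917431) = 0.9578 for both roots.
Moduli of all roots: 4.0000, 0.9578, 0.9578.
All moduli strictly greater than 1? No.
Verdict: Not invertible.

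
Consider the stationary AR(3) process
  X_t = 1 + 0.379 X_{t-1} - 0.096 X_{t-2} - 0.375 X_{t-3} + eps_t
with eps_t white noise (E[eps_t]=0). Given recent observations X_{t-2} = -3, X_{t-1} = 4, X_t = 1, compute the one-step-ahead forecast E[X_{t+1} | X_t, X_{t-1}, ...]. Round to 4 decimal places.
E[X_{t+1} \mid \mathcal F_t] = 2.1200

For an AR(p) model X_t = c + sum_i phi_i X_{t-i} + eps_t, the
one-step-ahead conditional mean is
  E[X_{t+1} | X_t, ...] = c + sum_i phi_i X_{t+1-i}.
Substitute known values:
  E[X_{t+1} | ...] = 1 + (0.379) * (1) + (-0.096) * (4) + (-0.375) * (-3)
                   = 2.1200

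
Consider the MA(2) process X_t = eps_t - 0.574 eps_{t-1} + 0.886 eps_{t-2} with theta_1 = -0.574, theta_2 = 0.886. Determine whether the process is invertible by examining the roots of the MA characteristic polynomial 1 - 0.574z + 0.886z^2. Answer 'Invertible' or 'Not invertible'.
\text{Invertible}

The MA(q) characteristic polynomial is P(z) = 1 - 0.574z + 0.886z^2.
Invertibility requires all roots to lie outside the unit circle, i.e. |z| > 1 for every root.
Set 1 + (-0.574) z + (0.886) z^2 = 0, i.e. a z^2 + b z + c = 0 with a = 0.886, b = -0.574, c = 1.
Discriminant D = b^2 - 4ac = (-0.574)^2 - 4*(0.886)*1 = 0.329476 - (3.544) = -3.214524.
D < 0, so the roots are the complex-conjugate pair z = (-b +/- i sqrt(-D)) / (2a) = 0.3239 +/- 1.0118i.
For a conjugate pair |z|^2 = z * conj(z) = (product of roots) = c/a = 1/(0.886) = 1.128668, so |z| = sqrt(1.128668) = 1.0624 for both roots.
Moduli of all roots: 1.0624, 1.0624.
All moduli strictly greater than 1? Yes.
Verdict: Invertible.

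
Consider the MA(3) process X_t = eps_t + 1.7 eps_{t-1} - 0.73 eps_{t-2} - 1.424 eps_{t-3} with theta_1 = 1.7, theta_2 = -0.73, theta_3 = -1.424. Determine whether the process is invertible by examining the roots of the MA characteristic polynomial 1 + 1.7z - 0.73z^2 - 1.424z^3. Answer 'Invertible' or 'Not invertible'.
\text{Not invertible}

The MA(q) characteristic polynomial is P(z) = 1 + 1.7z - 0.73z^2 - 1.424z^3.
Invertibility requires all roots to lie outside the unit circle, i.e. |z| > 1 for every root.
Degree 3: look for a simple real root z0 first, then factor out (1 - z/z0) and solve the remaining quadratic.
Testing z0 = -0.625: P(-0.625) = 1 + (1.7)(-0.625) + (-0.73)(-0.625)^2 + (-1.424)(-0.625)^3
  = 1 + (-1.0625) + (-0.285156) + (0.347656) = 0.  So z_0 = -0.625 is a root, |z_0| = 0.625.
Divide out the factor (1 + 1.6 z) = (1 - z/z0) (since 1/z0 = -1.6):
  P(z) = (1 + 1.6 z)(1 + (0.1) z + (-0.89) z^2)
  [check: z-coef 0.1 - (-1.6) = 1.7; z^2-coef -0.89 - (-1.6)(0.1) = -0.73; z^3-coef -(-1.6)(-0.89) = -1.424.]
Remaining roots from the quadratic factor 1 + (0.1) z + (-0.89) z^2:
  Set 1 + (0.1) z + (-0.89) z^2 = 0, i.e. a z^2 + b z + c = 0 with a = -0.89, b = 0.1, c = 1.
  Discriminant D = b^2 - 4ac = (0.1)^2 - 4*(-0.89)*1 = 0.01 - (-3.56) = 3.57.
  D >= 0, so the roots are real: z = (-b +/- sqrt(D)) / (2a) = (-0.1 +/- 1.889444) / (-1.78).
    z_1 = (-0.1 + 1.889444) / (-1.78) = -1.0053,   |z_1| = 1.0053.
    z_2 = (-0.1 - 1.889444) / (-1.78) = 1.1177,   |z_2| = 1.1177.
Moduli of all roots: 0.6250, 1.0053, 1.1177.
All moduli strictly greater than 1? No.
Verdict: Not invertible.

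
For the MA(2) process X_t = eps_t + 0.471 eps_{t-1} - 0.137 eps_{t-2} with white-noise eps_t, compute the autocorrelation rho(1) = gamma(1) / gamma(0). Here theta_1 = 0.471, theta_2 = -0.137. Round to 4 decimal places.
\rho(1) = 0.3276

For an MA(q) process with theta_0 = 1, the autocovariance is
  gamma(k) = sigma^2 * sum_{i=0..q-k} theta_i * theta_{i+k},
and rho(k) = gamma(k) / gamma(0). Sigma^2 cancels.
  numerator   = (1)*(0.471) + (0.471)*(-0.137) = 0.406473.
  denominator = (1)^2 + (0.471)^2 + (-0.137)^2 = 1.24061.
  rho(1) = 0.406473 / 1.24061 = 0.3276.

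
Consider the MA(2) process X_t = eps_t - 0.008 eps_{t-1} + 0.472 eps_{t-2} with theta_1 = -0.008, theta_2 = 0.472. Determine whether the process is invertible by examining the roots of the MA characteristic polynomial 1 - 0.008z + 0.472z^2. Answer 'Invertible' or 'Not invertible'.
\text{Invertible}

The MA(q) characteristic polynomial is P(z) = 1 - 0.008z + 0.472z^2.
Invertibility requires all roots to lie outside the unit circle, i.e. |z| > 1 for every root.
Set 1 + (-0.008) z + (0.472) z^2 = 0, i.e. a z^2 + b z + c = 0 with a = 0.472, b = -0.008, c = 1.
Discriminant D = b^2 - 4ac = (-0.008)^2 - 4*(0.472)*1 = 0.000064 - (1.888) = -1.887936.
D < 0, so the roots are the complex-conjugate pair z = (-b +/- i sqrt(-D)) / (2a) = 0.0085 +/- 1.4555i.
For a conjugate pair |z|^2 = z * conj(z) = (product of roots) = c/a = 1/(0.472) = 2.118644, so |z| = sqrt(2.118644) = 1.4556 for both roots.
Moduli of all roots: 1.4556, 1.4556.
All moduli strictly greater than 1? Yes.
Verdict: Invertible.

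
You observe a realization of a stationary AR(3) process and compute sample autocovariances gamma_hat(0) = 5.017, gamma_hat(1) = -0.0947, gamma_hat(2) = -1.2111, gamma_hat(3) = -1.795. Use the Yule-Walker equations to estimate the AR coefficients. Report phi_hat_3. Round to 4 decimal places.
\hat\phi_{3} = -0.3910

The Yule-Walker equations for an AR(p) process read, in matrix form,
  Gamma_p phi = r_p,   with   (Gamma_p)_{ij} = gamma(|i - j|),
                       (r_p)_i = gamma(i),   i,j = 1..p.
Substitute the sample gammas (Toeplitz matrix and right-hand side of size 3):
  Gamma_p = [[5.017, -0.0947, -1.2111], [-0.0947, 5.017, -0.0947], [-1.2111, -0.0947, 5.017]]
  r_p     = [-0.0947, -1.2111, -1.795]
Written out (R1..R3):
  (R1) 5.017 phi_1 - 0.0947 phi_2 - 1.2111 phi_3 = -0.0947
  (R2) -0.0947 phi_1 + 5.017 phi_2 - 0.0947 phi_3 = -1.2111
  (R3) -1.2111 phi_1 - 0.0947 phi_2 + 5.017 phi_3 = -1.795
Gaussian elimination:
  R2 <- R2 - (-0.0947/5.017) R1 = R2 - (-0.018876) R1:  5.015212 phi_2 - 0.117561 phi_3 = -1.212888
  R3 <- R3 - (-1.2111/5.017) R1 = R3 - (-0.241399) R1:  -0.117561 phi_2 + 4.724641 phi_3 = -1.817861
  R3 <- R3 - (-0.117561/5.015212) R2 = R3 - (-0.023441) R2:  4.721886 phi_3 = -1.846292
Back-substitution:
  phi_hat_3 = -1.846292 / 4.721886 = -0.391007
  phi_hat_2 = (-1.212888 - (-0.117561)(-0.391007)) / 5.015212 = -0.251007
  phi_hat_1 = (-0.0947 - (-0.0947)(-0.251007) - (-1.2111)(-0.391007)) / 5.017 = -0.118003
So phi_hat = [-0.1180, -0.2510, -0.3910].
Therefore phi_hat_3 = -0.3910.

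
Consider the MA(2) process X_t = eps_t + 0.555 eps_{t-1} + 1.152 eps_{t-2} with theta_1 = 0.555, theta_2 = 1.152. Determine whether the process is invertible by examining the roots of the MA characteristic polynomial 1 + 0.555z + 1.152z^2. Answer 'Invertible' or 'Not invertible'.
\text{Not invertible}

The MA(q) characteristic polynomial is P(z) = 1 + 0.555z + 1.152z^2.
Invertibility requires all roots to lie outside the unit circle, i.e. |z| > 1 for every root.
Set 1 + (0.555) z + (1.152) z^2 = 0, i.e. a z^2 + b z + c = 0 with a = 1.152, b = 0.555, c = 1.
Discriminant D = b^2 - 4ac = (0.555)^2 - 4*(1.152)*1 = 0.308025 - (4.608) = -4.299975.
D < 0, so the roots are the complex-conjugate pair z = (-b +/- i sqrt(-D)) / (2a) = -0.2409 +/- 0.9i.
For a conjugate pair |z|^2 = z * conj(z) = (product of roots) = c/a = 1/(1.152) = 0.868056, so |z| = sqrt(0.868056) = 0.9317 for both roots.
Moduli of all roots: 0.9317, 0.9317.
All moduli strictly greater than 1? No.
Verdict: Not invertible.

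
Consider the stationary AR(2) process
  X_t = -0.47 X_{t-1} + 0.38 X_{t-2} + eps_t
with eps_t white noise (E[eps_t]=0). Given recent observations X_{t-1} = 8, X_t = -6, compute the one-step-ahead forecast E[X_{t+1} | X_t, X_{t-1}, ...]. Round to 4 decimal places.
E[X_{t+1} \mid \mathcal F_t] = 5.8600

For an AR(p) model X_t = c + sum_i phi_i X_{t-i} + eps_t, the
one-step-ahead conditional mean is
  E[X_{t+1} | X_t, ...] = c + sum_i phi_i X_{t+1-i}.
Substitute known values:
  E[X_{t+1} | ...] = (-0.47) * (-6) + (0.38) * (8)
                   = 5.8600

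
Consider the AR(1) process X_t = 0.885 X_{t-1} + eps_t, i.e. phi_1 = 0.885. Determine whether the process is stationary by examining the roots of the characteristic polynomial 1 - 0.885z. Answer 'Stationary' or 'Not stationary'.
\text{Stationary}

The AR(p) characteristic polynomial is P(z) = 1 - 0.885z.
Stationarity requires all roots to lie outside the unit circle, i.e. |z| > 1 for every root.
This is linear in z: 1 + (-0.885) z = 0  =>  z = -1/(-0.885) = 1.129944,  |z| = 1.129944.
Moduli of all roots: 1.1299.
All moduli strictly greater than 1? Yes.
Verdict: Stationary.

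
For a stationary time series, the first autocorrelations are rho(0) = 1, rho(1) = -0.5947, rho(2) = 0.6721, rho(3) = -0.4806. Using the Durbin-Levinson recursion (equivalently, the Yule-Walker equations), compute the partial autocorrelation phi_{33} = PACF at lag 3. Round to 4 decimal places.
\phi_{33} = 0.0310

The PACF at lag k is phi_{kk}, the last component of the solution
to the Yule-Walker system G_k phi = r_k where
  (G_k)_{ij} = rho(|i - j|), (r_k)_i = rho(i), i,j = 1..k.
Equivalently, Durbin-Levinson gives phi_{kk} iteratively:
  phi_{11} = rho(1)
  phi_{kk} = [rho(k) - sum_{j=1..k-1} phi_{k-1,j} rho(k-j)]
            / [1 - sum_{j=1..k-1} phi_{k-1,j} rho(j)],
  phi_{k,j} = phi_{k-1,j} - phi_{kk} phi_{k-1,k-j},  j = 1..k-1.
Step k = 1:
  phi_11 = rho(1) = -0.5947.
Step k = 2:
  phi_22 = [rho(2) - phi_11 rho(1)] / [1 - phi_11 rho(1)] = [0.6721 - (-0.5947)(-0.5947)] / [1 - (-0.5947)(-0.5947)]
         = 0.31843191 / 0.64633191 = 0.492676.
  Update: phi_21 = phi_11 - phi_22 phi_11 = -0.5947 - (0.492676)(-0.5947) = -0.301706.
Step k = 3:
  phi_33 = [rho(3) - phi_21 rho(2) - phi_22 rho(1)] / [1 - phi_21 rho(1) - phi_22 rho(2)]
    numerator   = -0.4806 - (-0.301706)(0.6721) - (0.492676)(-0.5947) = 0.01517065
    denominator = 1 - (-0.301706)(-0.5947) - (0.492676)(0.6721) = 0.4894483
  phi_33 = 0.01517065 / 0.4894483 = 0.031.
Therefore phi_{33} = 0.0310.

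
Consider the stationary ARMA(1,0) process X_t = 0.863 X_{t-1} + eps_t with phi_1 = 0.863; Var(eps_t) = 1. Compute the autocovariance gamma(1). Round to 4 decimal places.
\gamma(1) = 3.3813

Multiply the model equation by X_{t-k} and take expectations. With theta_0 = psi_0 = 1 and psi_j the MA(infinity) weights, this gives
  gamma(k) - sum_i phi_i gamma(k-i) = c_k,
  c_k = sigma^2 * sum_{j=k..q} theta_j psi_{j-k}   (c_k = 0 for k > q),
using gamma(-m) = gamma(m).
Pure AR (q = 0): c_0 = sigma^2 = 1, c_k = 0 for k >= 1.
Equations for k = 0 and k = 1 (AR order 1):
  gamma(0) = phi_1 gamma(1) + c_0
  gamma(1) = phi_1 gamma(0) + c_1
Substituting the second into the first: gamma(0) (1 - phi_1^2) = c_0 + phi_1 c_1, so
  gamma(0) = c_0 / (1 - phi_1^2) = 1 / (1 - (0.863)^2) = 1 / 0.255231 = 3.918019.
  gamma(1) = phi_1 gamma(0) = (0.863)(3.918019) = 3.381251.
Therefore gamma(1) = 3.3813 (to 4 decimal places).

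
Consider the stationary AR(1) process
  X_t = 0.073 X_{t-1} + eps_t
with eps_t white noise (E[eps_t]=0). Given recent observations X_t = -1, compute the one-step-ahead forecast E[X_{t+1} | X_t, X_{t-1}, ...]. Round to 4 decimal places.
E[X_{t+1} \mid \mathcal F_t] = -0.0730

For an AR(p) model X_t = c + sum_i phi_i X_{t-i} + eps_t, the
one-step-ahead conditional mean is
  E[X_{t+1} | X_t, ...] = c + sum_i phi_i X_{t+1-i}.
Substitute known values:
  E[X_{t+1} | ...] = (0.073) * (-1)
                   = -0.0730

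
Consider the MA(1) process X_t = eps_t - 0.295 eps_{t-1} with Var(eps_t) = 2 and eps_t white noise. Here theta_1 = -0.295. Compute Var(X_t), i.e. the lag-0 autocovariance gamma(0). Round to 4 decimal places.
\gamma(0) = 2.1741

For an MA(q) process X_t = eps_t + sum_i theta_i eps_{t-i} with
Var(eps_t) = sigma^2, the variance is
  gamma(0) = sigma^2 * (1 + sum_i theta_i^2).
  sum_i theta_i^2 = (-0.295)^2 = 0.087025.
  gamma(0) = 2 * (1 + 0.087025) = 2 * 1.087025 = 2.17405, which rounds to 2.1741.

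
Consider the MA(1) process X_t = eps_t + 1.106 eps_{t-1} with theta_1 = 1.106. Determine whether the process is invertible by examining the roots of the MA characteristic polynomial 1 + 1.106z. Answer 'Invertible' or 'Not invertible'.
\text{Not invertible}

The MA(q) characteristic polynomial is P(z) = 1 + 1.106z.
Invertibility requires all roots to lie outside the unit circle, i.e. |z| > 1 for every root.
This is linear in z: 1 + (1.106) z = 0  =>  z = -1/(1.106) = -0.904159,  |z| = 0.904159.
Moduli of all roots: 0.9042.
All moduli strictly greater than 1? No.
Verdict: Not invertible.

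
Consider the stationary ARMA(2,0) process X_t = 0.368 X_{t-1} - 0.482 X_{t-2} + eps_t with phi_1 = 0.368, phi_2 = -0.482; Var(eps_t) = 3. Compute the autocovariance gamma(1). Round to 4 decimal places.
\gamma(1) = 1.0341

Multiply the model equation by X_{t-k} and take expectations. With theta_0 = psi_0 = 1 and psi_j the MA(infinity) weights, this gives
  gamma(k) - sum_i phi_i gamma(k-i) = c_k,
  c_k = sigma^2 * sum_{j=k..q} theta_j psi_{j-k}   (c_k = 0 for k > q),
using gamma(-m) = gamma(m).
Pure AR (q = 0): c_0 = sigma^2 = 3, c_k = 0 for k >= 1.
Equations for k = 0, 1, 2 (AR order 2, c_2 = 0):
  (E0) gamma(0) = phi_1 gamma(1) + phi_2 gamma(2) + c_0
  (E1) gamma(1) = phi_1 gamma(0) + phi_2 gamma(1) + c_1
  (E2) gamma(2) = phi_1 gamma(1) + phi_2 gamma(0)
From (E1): gamma(1) = A gamma(0) + B with
  A = phi_1 / (1 - phi_2) = 0.368 / 1.482 = 0.248313,   B = c_1 / (1 - phi_2) = 0 / 1.482 = 0.
Insert (E2) into (E0): gamma(0) (1 - phi_2^2) = phi_1 (1 + phi_2) gamma(1) + c_0.
  phi_1 (1 + phi_2) = (0.368)(0.518) = 0.190624,   1 - phi_2^2 = 0.767676.
Replace gamma(1) by A gamma(0) + B and collect gamma(0):
  gamma(0) [0.767676 - (0.190624)(0.248313)] = c_0 = 3
  gamma(0) * 0.720342 = 3
  gamma(0) = 3 / 0.720342 = 4.164691.
  gamma(1) = A gamma(0) = (0.248313)(4.164691) = 1.034147.
Therefore gamma(1) = 1.0341 (to 4 decimal places).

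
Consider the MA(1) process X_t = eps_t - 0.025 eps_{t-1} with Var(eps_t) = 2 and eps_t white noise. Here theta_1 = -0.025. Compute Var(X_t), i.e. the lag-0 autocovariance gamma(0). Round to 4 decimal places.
\gamma(0) = 2.0013

For an MA(q) process X_t = eps_t + sum_i theta_i eps_{t-i} with
Var(eps_t) = sigma^2, the variance is
  gamma(0) = sigma^2 * (1 + sum_i theta_i^2).
  sum_i theta_i^2 = (-0.025)^2 = 0.000625.
  gamma(0) = 2 * (1 + 0.000625) = 2 * 1.000625 = 2.00125, which rounds to 2.0013.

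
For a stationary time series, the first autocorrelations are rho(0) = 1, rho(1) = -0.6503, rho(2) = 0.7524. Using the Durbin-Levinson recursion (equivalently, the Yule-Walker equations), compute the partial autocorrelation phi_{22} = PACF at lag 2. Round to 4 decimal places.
\phi_{22} = 0.5710

The PACF at lag k is phi_{kk}, the last component of the solution
to the Yule-Walker system G_k phi = r_k where
  (G_k)_{ij} = rho(|i - j|), (r_k)_i = rho(i), i,j = 1..k.
Equivalently, Durbin-Levinson gives phi_{kk} iteratively:
  phi_{11} = rho(1)
  phi_{kk} = [rho(k) - sum_{j=1..k-1} phi_{k-1,j} rho(k-j)]
            / [1 - sum_{j=1..k-1} phi_{k-1,j} rho(j)],
  phi_{k,j} = phi_{k-1,j} - phi_{kk} phi_{k-1,k-j},  j = 1..k-1.
Step k = 1:
  phi_11 = rho(1) = -0.6503.
Step k = 2:
  phi_22 = [rho(2) - phi_11 rho(1)] / [1 - phi_11 rho(1)] = [0.7524 - (-0.6503)(-0.6503)] / [1 - (-0.6503)(-0.6503)]
         = 0.32950991 / 0.57710991 = 0.571.
Therefore phi_{22} = 0.5710.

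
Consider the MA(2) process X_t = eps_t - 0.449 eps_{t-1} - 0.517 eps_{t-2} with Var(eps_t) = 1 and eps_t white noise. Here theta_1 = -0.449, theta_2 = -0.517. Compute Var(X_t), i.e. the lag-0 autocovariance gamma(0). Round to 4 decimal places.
\gamma(0) = 1.4689

For an MA(q) process X_t = eps_t + sum_i theta_i eps_{t-i} with
Var(eps_t) = sigma^2, the variance is
  gamma(0) = sigma^2 * (1 + sum_i theta_i^2).
  sum_i theta_i^2 = (-0.449)^2 + (-0.517)^2 = 0.201601 + 0.267289 = 0.46889.
  gamma(0) = 1 * (1 + 0.46889) = 1 * 1.46889 = 1.46889, which rounds to 1.4689.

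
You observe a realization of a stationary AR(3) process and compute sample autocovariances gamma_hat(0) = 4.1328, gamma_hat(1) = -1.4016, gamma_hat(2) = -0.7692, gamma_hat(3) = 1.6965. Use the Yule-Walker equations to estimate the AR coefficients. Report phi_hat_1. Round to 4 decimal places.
\hat\phi_{1} = -0.3630

The Yule-Walker equations for an AR(p) process read, in matrix form,
  Gamma_p phi = r_p,   with   (Gamma_p)_{ij} = gamma(|i - j|),
                       (r_p)_i = gamma(i),   i,j = 1..p.
Substitute the sample gammas (Toeplitz matrix and right-hand side of size 3):
  Gamma_p = [[4.1328, -1.4016, -0.7692], [-1.4016, 4.1328, -1.4016], [-0.7692, -1.4016, 4.1328]]
  r_p     = [-1.4016, -0.7692, 1.6965]
Written out (R1..R3):
  (R1) 4.1328 phi_1 - 1.4016 phi_2 - 0.7692 phi_3 = -1.4016
  (R2) -1.4016 phi_1 + 4.1328 phi_2 - 1.4016 phi_3 = -0.7692
  (R3) -0.7692 phi_1 - 1.4016 phi_2 + 4.1328 phi_3 = 1.6965
Gaussian elimination:
  R2 <- R2 - (-1.4016/4.1328) R1 = R2 - (-0.339141) R1:  3.657461 phi_2 - 1.662467 phi_3 = -1.244539
  R3 <- R3 - (-0.7692/4.1328) R1 = R3 - (-0.186121) R1:  -1.662467 phi_2 + 3.989636 phi_3 = 1.435633
  R3 <- R3 - (-1.662467/3.657461) R2 = R3 - (-0.454541) R2:  3.233976 phi_3 = 0.869939
Back-substitution:
  phi_hat_3 = 0.869939 / 3.233976 = 0.269
  phi_hat_2 = (-1.244539 - (-1.662467)(0.269)) / 3.657461 = -0.218003
  phi_hat_1 = (-1.4016 - (-1.4016)(-0.218003) - (-0.7692)(0.269)) / 4.1328 = -0.363008
So phi_hat = [-0.3630, -0.2180, 0.2690].
Therefore phi_hat_1 = -0.3630.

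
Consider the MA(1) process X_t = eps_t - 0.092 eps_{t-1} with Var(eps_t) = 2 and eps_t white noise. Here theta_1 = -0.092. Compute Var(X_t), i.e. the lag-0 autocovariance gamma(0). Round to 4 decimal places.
\gamma(0) = 2.0169

For an MA(q) process X_t = eps_t + sum_i theta_i eps_{t-i} with
Var(eps_t) = sigma^2, the variance is
  gamma(0) = sigma^2 * (1 + sum_i theta_i^2).
  sum_i theta_i^2 = (-0.092)^2 = 0.008464.
  gamma(0) = 2 * (1 + 0.008464) = 2 * 1.008464 = 2.016928, which rounds to 2.0169.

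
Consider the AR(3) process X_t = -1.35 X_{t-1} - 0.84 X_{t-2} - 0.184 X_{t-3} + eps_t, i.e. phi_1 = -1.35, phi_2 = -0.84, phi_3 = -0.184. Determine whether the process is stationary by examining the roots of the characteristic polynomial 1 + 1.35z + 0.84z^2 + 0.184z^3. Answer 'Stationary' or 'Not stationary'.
\text{Stationary}

The AR(p) characteristic polynomial is P(z) = 1 + 1.35z + 0.84z^2 + 0.184z^3.
Stationarity requires all roots to lie outside the unit circle, i.e. |z| > 1 for every root.
Degree 3: look for a simple real root z0 first, then factor out (1 - z/z0) and solve the remaining quadratic.
Testing z0 = -2.5: P(-2.5) = 1 + (1.35)(-2.5) + (0.84)(-2.5)^2 + (0.184)(-2.5)^3
  = 1 + (-3.375) + (5.25) + (-2.875) = 0.  So z_0 = -2.5 is a root, |z_0| = 2.5.
Divide out the factor (1 + 0.4 z) = (1 - z/z0) (since 1/z0 = -0.4):
  P(z) = (1 + 0.4 z)(1 + (0.95) z + (0.46) z^2)
  [check: z-coef 0.95 - (-0.4) = 1.35; z^2-coef 0.46 - (-0.4)(0.95) = 0.84; z^3-coef -(-0.4)(0.46) = 0.184.]
Remaining roots from the quadratic factor 1 + (0.95) z + (0.46) z^2:
  Set 1 + (0.95) z + (0.46) z^2 = 0, i.e. a z^2 + b z + c = 0 with a = 0.46, b = 0.95, c = 1.
  Discriminant D = b^2 - 4ac = (0.95)^2 - 4*(0.46)*1 = 0.9025 - (1.84) = -0.9375.
  D < 0, so the roots are the complex-conjugate pair z = (-b +/- i sqrt(-D)) / (2a) = -1.0326 +/- 1.0524i.
  For a conjugate pair |z|^2 = z * conj(z) = (product of roots) = c/a = 1/(0.46) = 2.173913, so |z| = sqrt(2.173913) = 1.4744 for both roots.
Moduli of all roots: 2.5000, 1.4744, 1.4744.
All moduli strictly greater than 1? Yes.
Verdict: Stationary.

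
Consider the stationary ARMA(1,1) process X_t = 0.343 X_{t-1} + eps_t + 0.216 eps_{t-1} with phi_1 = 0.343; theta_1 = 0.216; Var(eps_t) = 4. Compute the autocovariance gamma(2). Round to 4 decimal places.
\gamma(2) = 0.9336

Multiply the model equation by X_{t-k} and take expectations. With theta_0 = psi_0 = 1 and psi_j the MA(infinity) weights, this gives
  gamma(k) - sum_i phi_i gamma(k-i) = c_k,
  c_k = sigma^2 * sum_{j=k..q} theta_j psi_{j-k}   (c_k = 0 for k > q),
using gamma(-m) = gamma(m).
psi-weights needed (psi_j = theta_j + sum_i phi_i psi_{j-i}):
  psi_1 = theta_1 + phi_1 = 0.216 + (0.343) = 0.559
Right-hand sides:
  c_0 = sigma^2 (1 + theta_1 psi_1) = 4 * (1 + (0.216)(0.559)) = 4 * 1.120744 = 4.482976
  c_1 = sigma^2 theta_1 = 4 * (0.216) = 0.864
  c_2 = 0
Equations for k = 0 and k = 1 (AR order 1):
  gamma(0) = phi_1 gamma(1) + c_0
  gamma(1) = phi_1 gamma(0) + c_1
Substituting the second into the first: gamma(0) (1 - phi_1^2) = c_0 + phi_1 c_1, so
  gamma(0) = (c_0 + phi_1 c_1) / (1 - phi_1^2) = (4.482976 + (0.343)(0.864)) / (1 - (0.343)^2) = 4.779328 / 0.882351 = 5.416584.
  gamma(1) = phi_1 gamma(0) + c_1 = (0.343)(5.416584) + (0.864) = 2.721888.
For k = 2 (> q): gamma(2) = phi_1 gamma(1) = (0.343)(2.721888) = 0.933608.
Therefore gamma(2) = 0.9336 (to 4 decimal places).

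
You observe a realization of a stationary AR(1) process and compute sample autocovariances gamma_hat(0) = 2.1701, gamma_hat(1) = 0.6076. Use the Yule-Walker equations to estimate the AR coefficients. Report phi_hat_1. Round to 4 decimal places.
\hat\phi_{1} = 0.2800

The Yule-Walker equations for an AR(p) process read, in matrix form,
  Gamma_p phi = r_p,   with   (Gamma_p)_{ij} = gamma(|i - j|),
                       (r_p)_i = gamma(i),   i,j = 1..p.
Substitute the sample gammas (Toeplitz matrix and right-hand side of size 1):
  Gamma_p = [[2.1701]]
  r_p     = [0.6076]
With p = 1 this is the single equation gamma(0) phi_1 = gamma(1):
  phi_hat_1 = gamma(1) / gamma(0) = 0.6076 / 2.1701 = 0.2800.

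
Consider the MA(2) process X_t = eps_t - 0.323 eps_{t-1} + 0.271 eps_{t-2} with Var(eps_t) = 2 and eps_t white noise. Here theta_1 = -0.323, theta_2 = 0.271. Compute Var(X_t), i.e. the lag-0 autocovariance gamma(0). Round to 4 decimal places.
\gamma(0) = 2.3555

For an MA(q) process X_t = eps_t + sum_i theta_i eps_{t-i} with
Var(eps_t) = sigma^2, the variance is
  gamma(0) = sigma^2 * (1 + sum_i theta_i^2).
  sum_i theta_i^2 = (-0.323)^2 + (0.271)^2 = 0.104329 + 0.073441 = 0.17777.
  gamma(0) = 2 * (1 + 0.17777) = 2 * 1.17777 = 2.35554, which rounds to 2.3555.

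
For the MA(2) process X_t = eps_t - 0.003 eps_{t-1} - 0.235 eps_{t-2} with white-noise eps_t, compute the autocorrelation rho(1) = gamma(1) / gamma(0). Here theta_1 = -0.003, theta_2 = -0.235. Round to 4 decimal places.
\rho(1) = -0.0022

For an MA(q) process with theta_0 = 1, the autocovariance is
  gamma(k) = sigma^2 * sum_{i=0..q-k} theta_i * theta_{i+k},
and rho(k) = gamma(k) / gamma(0). Sigma^2 cancels.
  numerator   = (1)*(-0.003) + (-0.003)*(-0.235) = -0.002295.
  denominator = (1)^2 + (-0.003)^2 + (-0.235)^2 = 1.055234.
  rho(1) = -0.002295 / 1.055234 = -0.0022.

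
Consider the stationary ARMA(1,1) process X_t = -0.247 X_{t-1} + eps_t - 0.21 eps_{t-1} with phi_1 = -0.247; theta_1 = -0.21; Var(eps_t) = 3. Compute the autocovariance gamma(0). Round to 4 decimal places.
\gamma(0) = 3.6673

Multiply the model equation by X_{t-k} and take expectations. With theta_0 = psi_0 = 1 and psi_j the MA(infinity) weights, this gives
  gamma(k) - sum_i phi_i gamma(k-i) = c_k,
  c_k = sigma^2 * sum_{j=k..q} theta_j psi_{j-k}   (c_k = 0 for k > q),
using gamma(-m) = gamma(m).
psi-weights needed (psi_j = theta_j + sum_i phi_i psi_{j-i}):
  psi_1 = theta_1 + phi_1 = -0.21 + (-0.247) = -0.457
Right-hand sides:
  c_0 = sigma^2 (1 + theta_1 psi_1) = 3 * (1 + (-0.21)(-0.457)) = 3 * 1.09597 = 3.28791
  c_1 = sigma^2 theta_1 = 3 * (-0.21) = -0.63
  c_2 = 0
Equations for k = 0 and k = 1 (AR order 1):
  gamma(0) = phi_1 gamma(1) + c_0
  gamma(1) = phi_1 gamma(0) + c_1
Substituting the second into the first: gamma(0) (1 - phi_1^2) = c_0 + phi_1 c_1, so
  gamma(0) = (c_0 + phi_1 c_1) / (1 - phi_1^2) = (3.28791 + (-0.247)(-0.63)) / (1 - (-0.247)^2) = 3.44352 / 0.938991 = 3.667256.
Therefore gamma(0) = 3.6673 (to 4 decimal places).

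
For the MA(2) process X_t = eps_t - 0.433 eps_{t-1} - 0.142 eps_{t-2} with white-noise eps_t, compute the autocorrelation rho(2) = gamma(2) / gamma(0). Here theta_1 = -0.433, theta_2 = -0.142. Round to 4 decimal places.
\rho(2) = -0.1176

For an MA(q) process with theta_0 = 1, the autocovariance is
  gamma(k) = sigma^2 * sum_{i=0..q-k} theta_i * theta_{i+k},
and rho(k) = gamma(k) / gamma(0). Sigma^2 cancels.
  numerator   = (1)*(-0.142) = -0.142.
  denominator = (1)^2 + (-0.433)^2 + (-0.142)^2 = 1.207653.
  rho(2) = -0.142 / 1.207653 = -0.1176.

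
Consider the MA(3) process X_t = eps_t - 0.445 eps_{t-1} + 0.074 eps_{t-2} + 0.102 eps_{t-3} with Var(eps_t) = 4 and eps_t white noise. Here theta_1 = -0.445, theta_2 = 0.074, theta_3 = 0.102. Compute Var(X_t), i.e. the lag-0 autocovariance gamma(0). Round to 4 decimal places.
\gamma(0) = 4.8556

For an MA(q) process X_t = eps_t + sum_i theta_i eps_{t-i} with
Var(eps_t) = sigma^2, the variance is
  gamma(0) = sigma^2 * (1 + sum_i theta_i^2).
  sum_i theta_i^2 = (-0.445)^2 + (0.074)^2 + (0.102)^2 = 0.198025 + 0.005476 + 0.010404 = 0.213905.
  gamma(0) = 4 * (1 + 0.213905) = 4 * 1.213905 = 4.85562, which rounds to 4.8556.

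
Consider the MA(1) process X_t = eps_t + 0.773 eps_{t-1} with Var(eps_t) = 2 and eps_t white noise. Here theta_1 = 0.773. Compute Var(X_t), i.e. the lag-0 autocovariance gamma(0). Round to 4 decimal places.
\gamma(0) = 3.1951

For an MA(q) process X_t = eps_t + sum_i theta_i eps_{t-i} with
Var(eps_t) = sigma^2, the variance is
  gamma(0) = sigma^2 * (1 + sum_i theta_i^2).
  sum_i theta_i^2 = (0.773)^2 = 0.597529.
  gamma(0) = 2 * (1 + 0.597529) = 2 * 1.597529 = 3.195058, which rounds to 3.1951.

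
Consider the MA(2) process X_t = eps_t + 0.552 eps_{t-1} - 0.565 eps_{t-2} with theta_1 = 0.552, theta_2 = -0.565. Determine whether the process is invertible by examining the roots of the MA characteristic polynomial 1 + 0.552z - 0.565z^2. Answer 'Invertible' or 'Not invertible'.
\text{Not invertible}

The MA(q) characteristic polynomial is P(z) = 1 + 0.552z - 0.565z^2.
Invertibility requires all roots to lie outside the unit circle, i.e. |z| > 1 for every root.
Set 1 + (0.552) z + (-0.565) z^2 = 0, i.e. a z^2 + b z + c = 0 with a = -0.565, b = 0.552, c = 1.
Discriminant D = b^2 - 4ac = (0.552)^2 - 4*(-0.565)*1 = 0.304704 - (-2.26) = 2.564704.
D >= 0, so the roots are real: z = (-b +/- sqrt(D)) / (2a) = (-0.552 +/- 1.601469) / (-1.13).
  z_1 = (-0.552 + 1.601469) / (-1.13) = -0.9287,   |z_1| = 0.9287.
  z_2 = (-0.552 - 1.601469) / (-1.13) = 1.9057,   |z_2| = 1.9057.
Moduli of all roots: 0.9287, 1.9057.
All moduli strictly greater than 1? No.
Verdict: Not invertible.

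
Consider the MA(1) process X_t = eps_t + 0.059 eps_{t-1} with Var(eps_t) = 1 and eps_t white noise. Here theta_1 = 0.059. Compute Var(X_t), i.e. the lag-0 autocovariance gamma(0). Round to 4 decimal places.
\gamma(0) = 1.0035

For an MA(q) process X_t = eps_t + sum_i theta_i eps_{t-i} with
Var(eps_t) = sigma^2, the variance is
  gamma(0) = sigma^2 * (1 + sum_i theta_i^2).
  sum_i theta_i^2 = (0.059)^2 = 0.003481.
  gamma(0) = 1 * (1 + 0.003481) = 1 * 1.003481 = 1.003481, which rounds to 1.0035.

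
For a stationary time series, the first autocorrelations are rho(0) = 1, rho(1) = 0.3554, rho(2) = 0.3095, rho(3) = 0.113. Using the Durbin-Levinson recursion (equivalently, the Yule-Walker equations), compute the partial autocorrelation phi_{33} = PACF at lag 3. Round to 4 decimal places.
\phi_{33} = -0.0580

The PACF at lag k is phi_{kk}, the last component of the solution
to the Yule-Walker system G_k phi = r_k where
  (G_k)_{ij} = rho(|i - j|), (r_k)_i = rho(i), i,j = 1..k.
Equivalently, Durbin-Levinson gives phi_{kk} iteratively:
  phi_{11} = rho(1)
  phi_{kk} = [rho(k) - sum_{j=1..k-1} phi_{k-1,j} rho(k-j)]
            / [1 - sum_{j=1..k-1} phi_{k-1,j} rho(j)],
  phi_{k,j} = phi_{k-1,j} - phi_{kk} phi_{k-1,k-j},  j = 1..k-1.
Step k = 1:
  phi_11 = rho(1) = 0.3554.
Step k = 2:
  phi_22 = [rho(2) - phi_11 rho(1)] / [1 - phi_11 rho(1)] = [0.3095 - (0.3554)(0.3554)] / [1 - (0.3554)(0.3554)]
         = 0.18319084 / 0.87369084 = 0.209675.
  Update: phi_21 = phi_11 - phi_22 phi_11 = 0.3554 - (0.209675)(0.3554) = 0.280882.
Step k = 3:
  phi_33 = [rho(3) - phi_21 rho(2) - phi_22 rho(1)] / [1 - phi_21 rho(1) - phi_22 rho(2)]
    numerator   = 0.113 - (0.280882)(0.3095) - (0.209675)(0.3554) = -0.04845124
    denominator = 1 - (0.280882)(0.3554) - (0.209675)(0.3095) = 0.83528036
  phi_33 = -0.04845124 / 0.83528036 = -0.058.
Therefore phi_{33} = -0.0580.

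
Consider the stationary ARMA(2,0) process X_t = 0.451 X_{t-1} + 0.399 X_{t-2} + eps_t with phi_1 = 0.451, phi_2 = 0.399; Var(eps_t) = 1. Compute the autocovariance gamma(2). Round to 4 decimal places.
\gamma(2) = 2.0076

Multiply the model equation by X_{t-k} and take expectations. With theta_0 = psi_0 = 1 and psi_j the MA(infinity) weights, this gives
  gamma(k) - sum_i phi_i gamma(k-i) = c_k,
  c_k = sigma^2 * sum_{j=k..q} theta_j psi_{j-k}   (c_k = 0 for k > q),
using gamma(-m) = gamma(m).
Pure AR (q = 0): c_0 = sigma^2 = 1, c_k = 0 for k >= 1.
Equations for k = 0, 1, 2 (AR order 2, c_2 = 0):
  (E0) gamma(0) = phi_1 gamma(1) + phi_2 gamma(2) + c_0
  (E1) gamma(1) = phi_1 gamma(0) + phi_2 gamma(1) + c_1
  (E2) gamma(2) = phi_1 gamma(1) + phi_2 gamma(0)
From (E1): gamma(1) = A gamma(0) + B with
  A = phi_1 / (1 - phi_2) = 0.451 / 0.601 = 0.750416,   B = c_1 / (1 - phi_2) = 0 / 0.601 = 0.
Insert (E2) into (E0): gamma(0) (1 - phi_2^2) = phi_1 (1 + phi_2) gamma(1) + c_0.
  phi_1 (1 + phi_2) = (0.451)(1.399) = 0.630949,   1 - phi_2^2 = 0.840799.
Replace gamma(1) by A gamma(0) + B and collect gamma(0):
  gamma(0) [0.840799 - (0.630949)(0.750416)] = c_0 = 1
  gamma(0) * 0.367325 = 1
  gamma(0) = 1 / 0.367325 = 2.722386.
  gamma(1) = A gamma(0) = (0.750416)(2.722386) = 2.042922.
  gamma(2) = phi_1 gamma(1) + phi_2 gamma(0) = (0.451)(2.042922) + (0.399)(2.722386) = 2.00759.
Therefore gamma(2) = 2.0076 (to 4 decimal places).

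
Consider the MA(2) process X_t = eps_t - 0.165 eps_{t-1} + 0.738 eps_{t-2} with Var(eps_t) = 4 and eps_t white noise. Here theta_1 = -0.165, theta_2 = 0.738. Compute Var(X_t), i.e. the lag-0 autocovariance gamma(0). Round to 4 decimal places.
\gamma(0) = 6.2875

For an MA(q) process X_t = eps_t + sum_i theta_i eps_{t-i} with
Var(eps_t) = sigma^2, the variance is
  gamma(0) = sigma^2 * (1 + sum_i theta_i^2).
  sum_i theta_i^2 = (-0.165)^2 + (0.738)^2 = 0.027225 + 0.544644 = 0.571869.
  gamma(0) = 4 * (1 + 0.571869) = 4 * 1.571869 = 6.287476, which rounds to 6.2875.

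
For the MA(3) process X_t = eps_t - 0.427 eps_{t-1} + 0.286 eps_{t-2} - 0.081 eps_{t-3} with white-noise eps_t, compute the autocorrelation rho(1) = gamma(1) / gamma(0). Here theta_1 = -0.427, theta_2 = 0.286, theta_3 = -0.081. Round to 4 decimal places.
\rho(1) = -0.4504

For an MA(q) process with theta_0 = 1, the autocovariance is
  gamma(k) = sigma^2 * sum_{i=0..q-k} theta_i * theta_{i+k},
and rho(k) = gamma(k) / gamma(0). Sigma^2 cancels.
  numerator   = (1)*(-0.427) + (-0.427)*(0.286) + (0.286)*(-0.081) = -0.572288.
  denominator = (1)^2 + (-0.427)^2 + (0.286)^2 + (-0.081)^2 = 1.270686.
  rho(1) = -0.572288 / 1.270686 = -0.4504.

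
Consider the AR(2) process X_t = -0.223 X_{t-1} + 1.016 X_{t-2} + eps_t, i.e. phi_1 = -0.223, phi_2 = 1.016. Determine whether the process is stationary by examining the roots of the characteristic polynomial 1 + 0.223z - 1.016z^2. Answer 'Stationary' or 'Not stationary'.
\text{Not stationary}

The AR(p) characteristic polynomial is P(z) = 1 + 0.223z - 1.016z^2.
Stationarity requires all roots to lie outside the unit circle, i.e. |z| > 1 for every root.
Set 1 + (0.223) z + (-1.016) z^2 = 0, i.e. a z^2 + b z + c = 0 with a = -1.016, b = 0.223, c = 1.
Discriminant D = b^2 - 4ac = (0.223)^2 - 4*(-1.016)*1 = 0.049729 - (-4.064) = 4.113729.
D >= 0, so the roots are real: z = (-b +/- sqrt(D)) / (2a) = (-0.223 +/- 2.028233) / (-2.032).
  z_1 = (-0.223 + 2.028233) / (-2.032) = -0.8884,   |z_1| = 0.8884.
  z_2 = (-0.223 - 2.028233) / (-2.032) = 1.1079,   |z_2| = 1.1079.
Moduli of all roots: 0.8884, 1.1079.
All moduli strictly greater than 1? No.
Verdict: Not stationary.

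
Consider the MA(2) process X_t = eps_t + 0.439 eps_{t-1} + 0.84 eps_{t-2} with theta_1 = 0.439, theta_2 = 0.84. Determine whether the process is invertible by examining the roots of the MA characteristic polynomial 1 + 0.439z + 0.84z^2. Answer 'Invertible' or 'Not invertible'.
\text{Invertible}

The MA(q) characteristic polynomial is P(z) = 1 + 0.439z + 0.84z^2.
Invertibility requires all roots to lie outside the unit circle, i.e. |z| > 1 for every root.
Set 1 + (0.439) z + (0.84) z^2 = 0, i.e. a z^2 + b z + c = 0 with a = 0.84, b = 0.439, c = 1.
Discriminant D = b^2 - 4ac = (0.439)^2 - 4*(0.84)*1 = 0.192721 - (3.36) = -3.167279.
D < 0, so the roots are the complex-conjugate pair z = (-b +/- i sqrt(-D)) / (2a) = -0.2613 +/- 1.0593i.
For a conjugate pair |z|^2 = z * conj(z) = (product of roots) = c/a = 1/(0.84) = 1.190476, so |z| = sqrt(1.190476) = 1.0911 for both roots.
Moduli of all roots: 1.0911, 1.0911.
All moduli strictly greater than 1? Yes.
Verdict: Invertible.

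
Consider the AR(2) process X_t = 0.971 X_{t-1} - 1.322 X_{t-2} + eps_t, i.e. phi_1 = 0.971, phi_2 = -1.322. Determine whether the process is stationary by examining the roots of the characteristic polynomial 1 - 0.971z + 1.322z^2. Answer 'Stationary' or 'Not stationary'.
\text{Not stationary}

The AR(p) characteristic polynomial is P(z) = 1 - 0.971z + 1.322z^2.
Stationarity requires all roots to lie outside the unit circle, i.e. |z| > 1 for every root.
Set 1 + (-0.971) z + (1.322) z^2 = 0, i.e. a z^2 + b z + c = 0 with a = 1.322, b = -0.971, c = 1.
Discriminant D = b^2 - 4ac = (-0.971)^2 - 4*(1.322)*1 = 0.942841 - (5.288) = -4.345159.
D < 0, so the roots are the complex-conjugate pair z = (-b +/- i sqrt(-D)) / (2a) = 0.3672 +/- 0.7884i.
For a conjugate pair |z|^2 = z * conj(z) = (product of roots) = c/a = 1/(1.322) = 0.75643, so |z| = sqrt(0.75643) = 0.8697 for both roots.
Moduli of all roots: 0.8697, 0.8697.
All moduli strictly greater than 1? No.
Verdict: Not stationary.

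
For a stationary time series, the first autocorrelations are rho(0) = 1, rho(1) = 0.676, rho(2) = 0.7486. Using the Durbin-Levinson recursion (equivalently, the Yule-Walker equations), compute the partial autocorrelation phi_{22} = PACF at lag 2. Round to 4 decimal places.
\phi_{22} = 0.5370

The PACF at lag k is phi_{kk}, the last component of the solution
to the Yule-Walker system G_k phi = r_k where
  (G_k)_{ij} = rho(|i - j|), (r_k)_i = rho(i), i,j = 1..k.
Equivalently, Durbin-Levinson gives phi_{kk} iteratively:
  phi_{11} = rho(1)
  phi_{kk} = [rho(k) - sum_{j=1..k-1} phi_{k-1,j} rho(k-j)]
            / [1 - sum_{j=1..k-1} phi_{k-1,j} rho(j)],
  phi_{k,j} = phi_{k-1,j} - phi_{kk} phi_{k-1,k-j},  j = 1..k-1.
Step k = 1:
  phi_11 = rho(1) = 0.676.
Step k = 2:
  phi_22 = [rho(2) - phi_11 rho(1)] / [1 - phi_11 rho(1)] = [0.7486 - (0.676)(0.676)] / [1 - (0.676)(0.676)]
         = 0.291624 / 0.543024 = 0.537.
Therefore phi_{22} = 0.5370.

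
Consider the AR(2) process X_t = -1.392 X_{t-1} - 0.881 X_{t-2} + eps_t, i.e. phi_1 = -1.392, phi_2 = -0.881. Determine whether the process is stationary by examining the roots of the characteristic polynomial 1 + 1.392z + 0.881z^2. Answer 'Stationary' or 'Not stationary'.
\text{Stationary}

The AR(p) characteristic polynomial is P(z) = 1 + 1.392z + 0.881z^2.
Stationarity requires all roots to lie outside the unit circle, i.e. |z| > 1 for every root.
Set 1 + (1.392) z + (0.881) z^2 = 0, i.e. a z^2 + b z + c = 0 with a = 0.881, b = 1.392, c = 1.
Discriminant D = b^2 - 4ac = (1.392)^2 - 4*(0.881)*1 = 1.937664 - (3.524) = -1.586336.
D < 0, so the roots are the complex-conjugate pair z = (-b +/- i sqrt(-D)) / (2a) = -0.79 +/- 0.7148i.
For a conjugate pair |z|^2 = z * conj(z) = (product of roots) = c/a = 1/(0.881) = 1.135074, so |z| = sqrt(1.135074) = 1.0654 for both roots.
Moduli of all roots: 1.0654, 1.0654.
All moduli strictly greater than 1? Yes.
Verdict: Stationary.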